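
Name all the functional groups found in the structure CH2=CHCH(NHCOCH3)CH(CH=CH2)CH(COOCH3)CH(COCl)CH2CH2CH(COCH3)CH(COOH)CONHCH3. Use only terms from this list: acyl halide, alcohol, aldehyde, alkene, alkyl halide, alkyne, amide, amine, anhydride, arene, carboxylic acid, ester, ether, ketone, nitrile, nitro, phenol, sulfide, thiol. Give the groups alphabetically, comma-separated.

acyl halide, alkene, amide, carboxylic acid, ester, ketone

C=C double bond → alkene.
pendant –NHC(=O)CH3: N bonded to a carbonyl → amide (not amine).
pendant –CH=CH2: C=C double bond → alkene.
pendant –COOCH3: carbonyl C bonded to C and –OCH3 → ester.
pendant –C(=O)X: carbonyl C bonded to C and halogen → acyl halide.
pendant –COCH3: carbonyl C bonded to two carbons → ketone.
pendant –COOH: carbonyl C bonded to C and –OH → carboxylic acid.
–C(=O)NHCH3: carbonyl C bonded to C and to N → amide (the N is not an amine).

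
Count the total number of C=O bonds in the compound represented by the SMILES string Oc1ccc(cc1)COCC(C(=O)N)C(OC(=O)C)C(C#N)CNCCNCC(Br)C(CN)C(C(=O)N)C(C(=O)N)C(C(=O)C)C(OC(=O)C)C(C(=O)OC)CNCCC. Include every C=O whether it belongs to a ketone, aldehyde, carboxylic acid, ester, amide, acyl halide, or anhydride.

CH(CONH2): amide, 1 C=O (running total 1).
CH(OCOCH3): ester, 1 C=O (running total 2).
CH(CONH2): amide, 1 C=O (running total 3).
CH(CONH2): amide, 1 C=O (running total 4).
CH(COCH3): ketone, 1 C=O (running total 5).
CH(OCOCH3): ester, 1 C=O (running total 6).
CH(COOCH3): ester, 1 C=O (running total 7).

7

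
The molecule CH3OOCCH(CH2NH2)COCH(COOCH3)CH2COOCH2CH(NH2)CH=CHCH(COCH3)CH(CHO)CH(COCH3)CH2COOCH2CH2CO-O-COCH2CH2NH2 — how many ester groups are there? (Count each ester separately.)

CH3O–C(=O)–: carbonyl C bonded to C and to –OCH3 → ester (not ketone + ether).
pendant –CH2NH2: N on sp³ C, no adjacent C=O → amine.
–C(=O)– with carbon on both sides → ketone.
pendant –COOCH3: carbonyl C bonded to C and –OCH3 → ester.
–C(=O)–O–C with C on the carbonyl side → ester.
–NH2 on an sp³ carbon with no adjacent C=O → amine.
C=C double bond → alkene.
pendant –COCH3: carbonyl C bonded to two carbons → ketone.
pendant –CHO: carbonyl C bonded to C and H → aldehyde.
pendant –COCH3: carbonyl C bonded to two carbons → ketone.
–C(=O)–O–C with C on the carbonyl side → ester.
two acyl groups sharing one oxygen, –C(=O)–O–C(=O)– → anhydride.
–NH2 on an sp³ carbon with no adjacent C=O → amine.
Ester appears at: CH3OOC, CH(COOCH3), CH2COOCH2, CH2COOCH2 → 4.

4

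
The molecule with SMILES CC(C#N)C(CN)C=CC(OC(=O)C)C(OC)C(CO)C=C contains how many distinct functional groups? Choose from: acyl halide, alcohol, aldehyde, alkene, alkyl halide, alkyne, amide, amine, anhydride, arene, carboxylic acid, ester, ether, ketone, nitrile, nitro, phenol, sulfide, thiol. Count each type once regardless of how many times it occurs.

pendant –C≡N: nitrile.
pendant –CH2NH2: N on sp³ C, no adjacent C=O → amine.
C=C double bond → alkene.
pendant –OC(=O)CH3: an acyloxy group → ester.
pendant –OCH3: C–O–C with sp³ C, no adjacent C=O → ether.
pendant –CH2OH on an sp³ backbone C → alcohol.
C=C double bond → alkene.
Distinct types present: alcohol, alkene, amine, ester, ether, nitrile.

6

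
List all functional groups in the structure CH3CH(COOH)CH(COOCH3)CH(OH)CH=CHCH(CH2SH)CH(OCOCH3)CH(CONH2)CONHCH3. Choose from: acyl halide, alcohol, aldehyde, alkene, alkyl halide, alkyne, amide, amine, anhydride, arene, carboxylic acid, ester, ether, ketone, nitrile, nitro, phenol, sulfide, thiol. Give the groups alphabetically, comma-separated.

Taking each segment in turn:
  CH(COOH): pendant –COOH: carbonyl C bonded to C and –OH → carboxylic acid.
  CH(COOCH3): pendant –COOCH3: carbonyl C bonded to C and –OCH3 → ester.
  CH(OH): –OH on an sp³ carbon → alcohol (secondary).
  CH=CH: C=C double bond → alkene.
  CH(CH2SH): pendant –CH2SH → thiol.
  CH(OCOCH3): pendant –OC(=O)CH3: an acyloxy group → ester.
  CH(CONH2): pendant –CONH2: carbonyl C bonded to C and N → amide.
  CONHCH3: –C(=O)NHCH3: carbonyl C bonded to C and to N → amide (the N is not an amine).

alcohol, alkene, amide, carboxylic acid, ester, thiol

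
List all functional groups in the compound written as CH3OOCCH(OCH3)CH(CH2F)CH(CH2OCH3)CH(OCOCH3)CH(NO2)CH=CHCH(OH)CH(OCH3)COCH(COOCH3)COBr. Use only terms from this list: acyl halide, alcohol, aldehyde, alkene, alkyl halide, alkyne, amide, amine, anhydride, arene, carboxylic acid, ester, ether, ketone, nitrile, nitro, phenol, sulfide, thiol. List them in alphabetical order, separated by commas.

Reading the structure from left to right:
  CH3OOC: CH3O–C(=O)–: carbonyl C bonded to C and to –OCH3 → ester (not ketone + ether).
  CH(OCH3): pendant –OCH3: C–O–C with sp³ C, no adjacent C=O → ether.
  CH(CH2F): pendant –CH2X: halogen on sp³ carbon → alkyl halide.
  CH(CH2OCH3): pendant –CH2OCH3: C–O–C linkage → ether.
  CH(OCOCH3): pendant –OC(=O)CH3: an acyloxy group → ester.
  CH(NO2): –NO2 on an sp³ carbon → nitro (the N=O is not a carbonyl).
  CH=CH: C=C double bond → alkene.
  CH(OH): –OH on an sp³ carbon → alcohol (secondary).
  CH(OCH3): pendant –OCH3: C–O–C with sp³ C, no adjacent C=O → ether.
  CO: –C(=O)– with carbon on both sides → ketone.
  CH(COOCH3): pendant –COOCH3: carbonyl C bonded to C and –OCH3 → ester.
  COBr: –C(=O)Br: carbonyl C bonded to C and to a halogen → acyl halide (not alkyl halide).

acyl halide, alcohol, alkene, alkyl halide, ester, ether, ketone, nitro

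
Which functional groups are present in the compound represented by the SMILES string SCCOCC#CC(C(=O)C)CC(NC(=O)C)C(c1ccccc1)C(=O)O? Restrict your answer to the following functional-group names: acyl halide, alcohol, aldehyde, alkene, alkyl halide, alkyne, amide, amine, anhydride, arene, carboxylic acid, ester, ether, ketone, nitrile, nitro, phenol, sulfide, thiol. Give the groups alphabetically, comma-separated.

Working along the chain:
  HSCH2: –SH on an sp³ carbon → thiol.
  CH2OCH2: C–O–C with sp³ carbons on both sides and no adjacent C=O → ether.
  C≡C: C≡C triple bond → alkyne.
  CH(COCH3): pendant –COCH3: carbonyl C bonded to two carbons → ketone.
  CH(NHCOCH3): pendant –NHC(=O)CH3: N bonded to a carbonyl → amide (not amine).
  CH(C6H5): pendant –C6H5: benzene ring → arene.
  COOH: –COOH: carbonyl C bonded to –OH and C → carboxylic acid (the –OH is not a separate alcohol).

alkyne, amide, arene, carboxylic acid, ether, ketone, thiol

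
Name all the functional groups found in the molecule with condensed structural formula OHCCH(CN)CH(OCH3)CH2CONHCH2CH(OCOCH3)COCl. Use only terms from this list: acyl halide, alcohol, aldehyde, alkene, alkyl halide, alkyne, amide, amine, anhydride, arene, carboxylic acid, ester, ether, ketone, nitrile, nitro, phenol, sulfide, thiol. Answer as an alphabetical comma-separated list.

Working along the chain:
  OHC: terminal –CHO: carbonyl C bonded to H and C → aldehyde.
  CH(CN): pendant –C≡N: nitrile.
  CH(OCH3): pendant –OCH3: C–O–C with sp³ C, no adjacent C=O → ether.
  CH2CONHCH2: –C(=O)–N– linkage → amide (the N is not an amine).
  CH(OCOCH3): pendant –OC(=O)CH3: an acyloxy group → ester.
  COCl: –C(=O)Cl: carbonyl C bonded to C and to a halogen → acyl halide (not alkyl halide).

acyl halide, aldehyde, amide, ester, ether, nitrile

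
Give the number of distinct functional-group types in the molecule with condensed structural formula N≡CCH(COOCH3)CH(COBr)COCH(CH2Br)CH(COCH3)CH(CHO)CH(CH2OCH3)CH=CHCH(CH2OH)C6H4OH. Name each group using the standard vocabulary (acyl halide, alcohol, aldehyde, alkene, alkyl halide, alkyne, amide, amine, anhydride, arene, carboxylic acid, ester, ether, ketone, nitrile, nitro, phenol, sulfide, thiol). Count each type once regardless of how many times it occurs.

Working along the chain:
  N≡C: N≡C–: carbon triple-bonded to nitrogen → nitrile.
  CH(COOCH3): pendant –COOCH3: carbonyl C bonded to C and –OCH3 → ester.
  CH(COBr): pendant –C(=O)X: carbonyl C bonded to C and halogen → acyl halide.
  CO: –C(=O)– with carbon on both sides → ketone.
  CH(CH2Br): pendant –CH2X: halogen on sp³ carbon → alkyl halide.
  CH(COCH3): pendant –COCH3: carbonyl C bonded to two carbons → ketone.
  CH(CHO): pendant –CHO: carbonyl C bonded to C and H → aldehyde.
  CH(CH2OCH3): pendant –CH2OCH3: C–O–C linkage → ether.
  CH=CH: C=C double bond → alkene.
  CH(CH2OH): pendant –CH2OH on an sp³ backbone C → alcohol.
  C6H4OH: –OH attached directly to an aromatic ring → phenol (not alcohol); the ring itself is an arene.
Distinct types present: acyl halide, alcohol, aldehyde, alkene, alkyl halide, arene, ester, ether, ketone, nitrile, phenol.

11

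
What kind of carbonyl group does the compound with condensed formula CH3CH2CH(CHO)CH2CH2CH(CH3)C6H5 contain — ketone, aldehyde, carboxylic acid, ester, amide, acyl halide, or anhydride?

aldehyde

The carbonyl is in the CH(CHO) segment: pendant –CHO: carbonyl C bonded to C and H → aldehyde.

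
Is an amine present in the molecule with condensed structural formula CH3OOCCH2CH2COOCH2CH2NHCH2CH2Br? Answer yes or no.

yes

CH3O–C(=O)–: carbonyl C bonded to C and to –OCH3 → ester (not ketone + ether).
–C(=O)–O–C with C on the carbonyl side → ester.
C–N–C with sp³ carbons and no adjacent C=O → amine (secondary).
halogen on an sp³ carbon → alkyl halide.
The CH2NHCH2 segment supplies the amine: C–N–C with sp³ carbons and no adjacent C=O → amine (secondary).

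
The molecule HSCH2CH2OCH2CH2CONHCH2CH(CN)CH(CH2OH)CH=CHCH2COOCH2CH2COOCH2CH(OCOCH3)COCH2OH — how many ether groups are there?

1

–SH on an sp³ carbon → thiol.
C–O–C with sp³ carbons on both sides and no adjacent C=O → ether.
–C(=O)–N– linkage → amide (the N is not an amine).
pendant –C≡N: nitrile.
pendant –CH2OH on an sp³ backbone C → alcohol.
C=C double bond → alkene.
–C(=O)–O–C with C on the carbonyl side → ester.
–C(=O)–O–C with C on the carbonyl side → ester.
pendant –OC(=O)CH3: an acyloxy group → ester.
–C(=O)– with carbon on both sides → ketone.
–OH on an sp³ carbon → alcohol.
Ether appears at: CH2OCH2 → 1.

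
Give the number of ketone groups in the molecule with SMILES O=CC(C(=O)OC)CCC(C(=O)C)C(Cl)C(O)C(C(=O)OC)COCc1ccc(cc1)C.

1

Reading the structure from left to right:
  OHC: terminal –CHO: carbonyl C bonded to H and C → aldehyde.
  CH(COOCH3): pendant –COOCH3: carbonyl C bonded to C and –OCH3 → ester.
  CH(COCH3): pendant –COCH3: carbonyl C bonded to two carbons → ketone.
  CH(Cl): halogen on an sp³ carbon → alkyl halide.
  CH(OH): –OH on an sp³ carbon → alcohol (secondary).
  CH(COOCH3): pendant –COOCH3: carbonyl C bonded to C and –OCH3 → ester.
  CH2OCH2: C–O–C with sp³ carbons on both sides and no adjacent C=O → ether.
  C6H4: para-disubstituted benzene ring → arene.
Ketone appears at: CH(COCH3) → 1.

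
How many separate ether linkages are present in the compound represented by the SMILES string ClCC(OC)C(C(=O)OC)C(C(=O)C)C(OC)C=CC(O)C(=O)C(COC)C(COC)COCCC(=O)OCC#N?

5

Taking each segment in turn:
  ClCH2: halogen on an sp³ carbon → alkyl halide.
  CH(OCH3): pendant –OCH3: C–O–C with sp³ C, no adjacent C=O → ether.
  CH(COOCH3): pendant –COOCH3: carbonyl C bonded to C and –OCH3 → ester.
  CH(COCH3): pendant –COCH3: carbonyl C bonded to two carbons → ketone.
  CH(OCH3): pendant –OCH3: C–O–C with sp³ C, no adjacent C=O → ether.
  CH=CH: C=C double bond → alkene.
  CH(OH): –OH on an sp³ carbon → alcohol (secondary).
  CO: –C(=O)– with carbon on both sides → ketone.
  CH(CH2OCH3): pendant –CH2OCH3: C–O–C linkage → ether.
  CH(CH2OCH3): pendant –CH2OCH3: C–O–C linkage → ether.
  CH2OCH2: C–O–C with sp³ carbons on both sides and no adjacent C=O → ether.
  CH2COOCH2: –C(=O)–O–C with C on the carbonyl side → ester.
  CN: –C≡N: carbon triple-bonded to nitrogen → nitrile.
Ether appears at: CH(OCH3), CH(OCH3), CH(CH2OCH3), CH(CH2OCH3), CH2OCH2 → 5.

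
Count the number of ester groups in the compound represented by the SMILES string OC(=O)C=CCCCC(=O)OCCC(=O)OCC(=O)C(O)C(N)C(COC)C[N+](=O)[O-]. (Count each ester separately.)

–COOH: carbonyl C bonded to –OH and C → carboxylic acid (the –OH is not a separate alcohol).
C=C double bond → alkene.
–C(=O)–O–C with C on the carbonyl side → ester.
–C(=O)–O–C with C on the carbonyl side → ester.
–C(=O)– with carbon on both sides → ketone.
–OH on an sp³ carbon → alcohol (secondary).
–NH2 on an sp³ carbon with no adjacent C=O → amine.
pendant –CH2OCH3: C–O–C linkage → ether.
–NO2 on carbon → nitro group.
Ester appears at: CH2COOCH2, CH2COOCH2 → 2.

2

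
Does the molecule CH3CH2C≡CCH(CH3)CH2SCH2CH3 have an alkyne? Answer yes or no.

Taking each segment in turn:
  C≡C: C≡C triple bond → alkyne.
  CH2SCH2: C–S–C linkage → sulfide (thioether).
The C≡C segment supplies the alkyne: C≡C triple bond → alkyne.

yes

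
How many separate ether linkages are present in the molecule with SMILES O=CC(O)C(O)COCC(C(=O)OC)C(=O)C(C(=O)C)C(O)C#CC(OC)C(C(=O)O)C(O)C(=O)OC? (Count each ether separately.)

Reading the structure from left to right:
  OHC: terminal –CHO: carbonyl C bonded to H and C → aldehyde.
  CH(OH): –OH on an sp³ carbon → alcohol (secondary).
  CH(OH): –OH on an sp³ carbon → alcohol (secondary).
  CH2OCH2: C–O–C with sp³ carbons on both sides and no adjacent C=O → ether.
  CH(COOCH3): pendant –COOCH3: carbonyl C bonded to C and –OCH3 → ester.
  CO: –C(=O)– with carbon on both sides → ketone.
  CH(COCH3): pendant –COCH3: carbonyl C bonded to two carbons → ketone.
  CH(OH): –OH on an sp³ carbon → alcohol (secondary).
  C≡C: C≡C triple bond → alkyne.
  CH(OCH3): pendant –OCH3: C–O–C with sp³ C, no adjacent C=O → ether.
  CH(COOH): pendant –COOH: carbonyl C bonded to C and –OH → carboxylic acid.
  CH(OH): –OH on an sp³ carbon → alcohol (secondary).
  COOCH3: –C(=O)OCH3: carbonyl C bonded to C and to –OCH3 → ester (not ketone + ether).
Ether appears at: CH2OCH2, CH(OCH3) → 2.

2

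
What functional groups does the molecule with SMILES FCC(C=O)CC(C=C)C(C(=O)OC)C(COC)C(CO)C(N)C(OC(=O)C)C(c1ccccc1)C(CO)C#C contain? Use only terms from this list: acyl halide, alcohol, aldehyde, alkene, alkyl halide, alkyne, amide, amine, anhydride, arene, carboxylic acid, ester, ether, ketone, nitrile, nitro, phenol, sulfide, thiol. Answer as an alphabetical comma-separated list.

Working along the chain:
  FCH2: halogen on an sp³ carbon → alkyl halide.
  CH(CHO): pendant –CHO: carbonyl C bonded to C and H → aldehyde.
  CH(CH=CH2): pendant –CH=CH2: C=C double bond → alkene.
  CH(COOCH3): pendant –COOCH3: carbonyl C bonded to C and –OCH3 → ester.
  CH(CH2OCH3): pendant –CH2OCH3: C–O–C linkage → ether.
  CH(CH2OH): pendant –CH2OH on an sp³ backbone C → alcohol.
  CH(NH2): –NH2 on an sp³ carbon with no adjacent C=O → amine.
  CH(OCOCH3): pendant –OC(=O)CH3: an acyloxy group → ester.
  CH(C6H5): pendant –C6H5: benzene ring → arene.
  CH(CH2OH): pendant –CH2OH on an sp³ backbone C → alcohol.
  C≡CH: C≡C triple bond → alkyne.

alcohol, aldehyde, alkene, alkyl halide, alkyne, amine, arene, ester, ether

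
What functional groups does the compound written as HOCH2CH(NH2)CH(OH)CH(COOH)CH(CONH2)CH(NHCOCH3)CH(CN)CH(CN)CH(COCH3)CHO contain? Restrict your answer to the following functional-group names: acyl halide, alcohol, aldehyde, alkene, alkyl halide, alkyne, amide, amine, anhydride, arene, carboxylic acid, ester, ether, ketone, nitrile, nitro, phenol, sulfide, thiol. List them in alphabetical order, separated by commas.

alcohol, aldehyde, amide, amine, carboxylic acid, ketone, nitrile

Reading the structure from left to right:
  HOCH2: HO– on an sp³ carbon → alcohol.
  CH(NH2): –NH2 on an sp³ carbon with no adjacent C=O → amine.
  CH(OH): –OH on an sp³ carbon → alcohol (secondary).
  CH(COOH): pendant –COOH: carbonyl C bonded to C and –OH → carboxylic acid.
  CH(CONH2): pendant –CONH2: carbonyl C bonded to C and N → amide.
  CH(NHCOCH3): pendant –NHC(=O)CH3: N bonded to a carbonyl → amide (not amine).
  CH(CN): pendant –C≡N: nitrile.
  CH(CN): pendant –C≡N: nitrile.
  CH(COCH3): pendant –COCH3: carbonyl C bonded to two carbons → ketone.
  CHO: terminal –CHO: carbonyl C bonded to H and C → aldehyde.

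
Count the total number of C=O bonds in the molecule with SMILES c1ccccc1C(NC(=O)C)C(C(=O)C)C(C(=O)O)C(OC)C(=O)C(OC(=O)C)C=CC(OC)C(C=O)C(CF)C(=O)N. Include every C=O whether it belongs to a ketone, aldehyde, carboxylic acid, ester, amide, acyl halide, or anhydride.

7

CH(NHCOCH3): amide, 1 C=O (running total 1).
CH(COCH3): ketone, 1 C=O (running total 2).
CH(COOH): carboxylic acid, 1 C=O (running total 3).
CO: ketone, 1 C=O (running total 4).
CH(OCOCH3): ester, 1 C=O (running total 5).
CH(CHO): aldehyde, 1 C=O (running total 6).
CONH2: amide, 1 C=O (running total 7).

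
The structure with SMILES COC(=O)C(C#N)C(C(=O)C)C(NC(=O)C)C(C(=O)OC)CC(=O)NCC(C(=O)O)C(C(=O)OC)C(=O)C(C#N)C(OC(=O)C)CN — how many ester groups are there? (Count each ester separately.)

CH3O–C(=O)–: carbonyl C bonded to C and to –OCH3 → ester (not ketone + ether).
pendant –C≡N: nitrile.
pendant –COCH3: carbonyl C bonded to two carbons → ketone.
pendant –NHC(=O)CH3: N bonded to a carbonyl → amide (not amine).
pendant –COOCH3: carbonyl C bonded to C and –OCH3 → ester.
–C(=O)–N– linkage → amide (the N is not an amine).
pendant –COOH: carbonyl C bonded to C and –OH → carboxylic acid.
pendant –COOCH3: carbonyl C bonded to C and –OCH3 → ester.
–C(=O)– with carbon on both sides → ketone.
pendant –C≡N: nitrile.
pendant –OC(=O)CH3: an acyloxy group → ester.
–NH2 on an sp³ carbon with no adjacent C=O → amine.
Ester appears at: CH3OOC, CH(COOCH3), CH(COOCH3), CH(OCOCH3) → 4.

4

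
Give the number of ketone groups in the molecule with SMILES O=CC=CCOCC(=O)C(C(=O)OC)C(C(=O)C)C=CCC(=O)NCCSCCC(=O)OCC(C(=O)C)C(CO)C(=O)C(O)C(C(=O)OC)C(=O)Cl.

4

Reading the structure from left to right:
  OHC: terminal –CHO: carbonyl C bonded to H and C → aldehyde.
  CH=CH: C=C double bond → alkene.
  CH2OCH2: C–O–C with sp³ carbons on both sides and no adjacent C=O → ether.
  CO: –C(=O)– with carbon on both sides → ketone.
  CH(COOCH3): pendant –COOCH3: carbonyl C bonded to C and –OCH3 → ester.
  CH(COCH3): pendant –COCH3: carbonyl C bonded to two carbons → ketone.
  CH=CH: C=C double bond → alkene.
  CH2CONHCH2: –C(=O)–N– linkage → amide (the N is not an amine).
  CH2SCH2: C–S–C linkage → sulfide (thioether).
  CH2COOCH2: –C(=O)–O–C with C on the carbonyl side → ester.
  CH(COCH3): pendant –COCH3: carbonyl C bonded to two carbons → ketone.
  CH(CH2OH): pendant –CH2OH on an sp³ backbone C → alcohol.
  CO: –C(=O)– with carbon on both sides → ketone.
  CH(OH): –OH on an sp³ carbon → alcohol (secondary).
  CH(COOCH3): pendant –COOCH3: carbonyl C bonded to C and –OCH3 → ester.
  COCl: –C(=O)Cl: carbonyl C bonded to C and to a halogen → acyl halide (not alkyl halide).
Ketone appears at: CO, CH(COCH3), CH(COCH3), CO → 4.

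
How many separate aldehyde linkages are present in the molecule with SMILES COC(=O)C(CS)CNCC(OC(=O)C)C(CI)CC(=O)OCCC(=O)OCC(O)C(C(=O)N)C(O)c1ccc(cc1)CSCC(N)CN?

0

CH3O–C(=O)–: carbonyl C bonded to C and to –OCH3 → ester (not ketone + ether).
pendant –CH2SH → thiol.
C–N–C with sp³ carbons and no adjacent C=O → amine (secondary).
pendant –OC(=O)CH3: an acyloxy group → ester.
pendant –CH2X: halogen on sp³ carbon → alkyl halide.
–C(=O)–O–C with C on the carbonyl side → ester.
–C(=O)–O–C with C on the carbonyl side → ester.
–OH on an sp³ carbon → alcohol (secondary).
pendant –CONH2: carbonyl C bonded to C and N → amide.
–OH on an sp³ carbon → alcohol (secondary).
para-disubstituted benzene ring → arene.
C–S–C linkage → sulfide (thioether).
–NH2 on an sp³ carbon with no adjacent C=O → amine.
–NH2 on an sp³ carbon with no adjacent C=O → amine.
No segment is a aldehyde: CH3OOC is ester, not aldehyde; CH(OCOCH3) is ester, not aldehyde; CH2COOCH2 is ester, not aldehyde. → 0.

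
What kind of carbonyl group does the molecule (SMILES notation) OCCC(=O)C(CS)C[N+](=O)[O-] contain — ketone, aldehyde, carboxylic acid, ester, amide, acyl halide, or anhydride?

ketone

The carbonyl is in the CO segment: –C(=O)– with carbon on both sides → ketone.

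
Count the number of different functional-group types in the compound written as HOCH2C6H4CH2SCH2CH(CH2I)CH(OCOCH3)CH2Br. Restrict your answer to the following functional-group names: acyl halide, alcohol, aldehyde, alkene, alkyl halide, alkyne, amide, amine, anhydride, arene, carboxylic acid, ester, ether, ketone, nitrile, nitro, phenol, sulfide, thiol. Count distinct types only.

5

HO– on an sp³ carbon → alcohol.
para-disubstituted benzene ring → arene.
C–S–C linkage → sulfide (thioether).
pendant –CH2X: halogen on sp³ carbon → alkyl halide.
pendant –OC(=O)CH3: an acyloxy group → ester.
halogen on an sp³ carbon → alkyl halide.
Distinct types present: alcohol, alkyl halide, arene, ester, sulfide.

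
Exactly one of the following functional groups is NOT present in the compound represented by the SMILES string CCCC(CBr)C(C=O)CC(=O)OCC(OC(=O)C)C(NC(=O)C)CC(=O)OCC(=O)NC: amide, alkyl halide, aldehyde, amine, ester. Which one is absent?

amine

aldehyde: present (CH(CHO) — pendant –CHO: carbonyl C bonded to C and H → aldehyde).
ester: present (CH2COOCH2 — –C(=O)–O–C with C on the carbonyl side → ester).
alkyl halide: present (CH(CH2Br) — pendant –CH2X: halogen on sp³ carbon → alkyl halide).
amide: present (CH(NHCOCH3) — pendant –NHC(=O)CH3: N bonded to a carbonyl → amide (not amine)).
amine: absent. In each of CH(NHCOCH3) and CONHCH3, the nitrogen is bonded directly to a carbonyl carbon, making it part of an amide, not a free amine.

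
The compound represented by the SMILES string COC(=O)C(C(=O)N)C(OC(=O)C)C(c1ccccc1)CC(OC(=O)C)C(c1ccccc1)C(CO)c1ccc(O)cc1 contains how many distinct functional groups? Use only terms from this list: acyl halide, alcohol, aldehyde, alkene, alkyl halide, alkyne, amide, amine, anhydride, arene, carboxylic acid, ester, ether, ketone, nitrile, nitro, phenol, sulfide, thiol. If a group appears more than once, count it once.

CH3O–C(=O)–: carbonyl C bonded to C and to –OCH3 → ester (not ketone + ether).
pendant –CONH2: carbonyl C bonded to C and N → amide.
pendant –OC(=O)CH3: an acyloxy group → ester.
pendant –C6H5: benzene ring → arene.
pendant –OC(=O)CH3: an acyloxy group → ester.
pendant –C6H5: benzene ring → arene.
pendant –CH2OH on an sp³ backbone C → alcohol.
–OH attached directly to an aromatic ring → phenol (not alcohol); the ring itself is an arene.
Distinct types present: alcohol, amide, arene, ester, phenol.

5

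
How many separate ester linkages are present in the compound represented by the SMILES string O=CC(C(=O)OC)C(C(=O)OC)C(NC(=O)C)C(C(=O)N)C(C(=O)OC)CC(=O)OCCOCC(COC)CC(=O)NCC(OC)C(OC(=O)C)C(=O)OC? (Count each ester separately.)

6

terminal –CHO: carbonyl C bonded to H and C → aldehyde.
pendant –COOCH3: carbonyl C bonded to C and –OCH3 → ester.
pendant –COOCH3: carbonyl C bonded to C and –OCH3 → ester.
pendant –NHC(=O)CH3: N bonded to a carbonyl → amide (not amine).
pendant –CONH2: carbonyl C bonded to C and N → amide.
pendant –COOCH3: carbonyl C bonded to C and –OCH3 → ester.
–C(=O)–O–C with C on the carbonyl side → ester.
C–O–C with sp³ carbons on both sides and no adjacent C=O → ether.
pendant –CH2OCH3: C–O–C linkage → ether.
–C(=O)–N– linkage → amide (the N is not an amine).
pendant –OCH3: C–O–C with sp³ C, no adjacent C=O → ether.
pendant –OC(=O)CH3: an acyloxy group → ester.
–C(=O)OCH3: carbonyl C bonded to C and to –OCH3 → ester (not ketone + ether).
Ester appears at: CH(COOCH3), CH(COOCH3), CH(COOCH3), CH2COOCH2, CH(OCOCH3), COOCH3 → 6.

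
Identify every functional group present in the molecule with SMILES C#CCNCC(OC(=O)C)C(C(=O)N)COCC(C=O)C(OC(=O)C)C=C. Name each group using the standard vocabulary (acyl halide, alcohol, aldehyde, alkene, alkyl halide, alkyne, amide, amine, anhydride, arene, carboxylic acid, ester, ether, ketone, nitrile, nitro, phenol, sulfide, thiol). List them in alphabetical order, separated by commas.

aldehyde, alkene, alkyne, amide, amine, ester, ether

C≡C triple bond → alkyne.
C–N–C with sp³ carbons and no adjacent C=O → amine (secondary).
pendant –OC(=O)CH3: an acyloxy group → ester.
pendant –CONH2: carbonyl C bonded to C and N → amide.
C–O–C with sp³ carbons on both sides and no adjacent C=O → ether.
pendant –CHO: carbonyl C bonded to C and H → aldehyde.
pendant –OC(=O)CH3: an acyloxy group → ester.
C=C double bond → alkene.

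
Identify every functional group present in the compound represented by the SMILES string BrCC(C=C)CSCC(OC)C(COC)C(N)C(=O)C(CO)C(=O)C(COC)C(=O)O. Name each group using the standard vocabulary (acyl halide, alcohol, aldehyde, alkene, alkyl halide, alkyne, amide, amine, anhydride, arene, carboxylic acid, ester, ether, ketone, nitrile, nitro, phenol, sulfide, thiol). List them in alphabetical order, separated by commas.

Reading the structure from left to right:
  BrCH2: halogen on an sp³ carbon → alkyl halide.
  CH(CH=CH2): pendant –CH=CH2: C=C double bond → alkene.
  CH2SCH2: C–S–C linkage → sulfide (thioether).
  CH(OCH3): pendant –OCH3: C–O–C with sp³ C, no adjacent C=O → ether.
  CH(CH2OCH3): pendant –CH2OCH3: C–O–C linkage → ether.
  CH(NH2): –NH2 on an sp³ carbon with no adjacent C=O → amine.
  CO: –C(=O)– with carbon on both sides → ketone.
  CH(CH2OH): pendant –CH2OH on an sp³ backbone C → alcohol.
  CO: –C(=O)– with carbon on both sides → ketone.
  CH(CH2OCH3): pendant –CH2OCH3: C–O–C linkage → ether.
  COOH: –COOH: carbonyl C bonded to –OH and C → carboxylic acid (the –OH is not a separate alcohol).

alcohol, alkene, alkyl halide, amine, carboxylic acid, ether, ketone, sulfide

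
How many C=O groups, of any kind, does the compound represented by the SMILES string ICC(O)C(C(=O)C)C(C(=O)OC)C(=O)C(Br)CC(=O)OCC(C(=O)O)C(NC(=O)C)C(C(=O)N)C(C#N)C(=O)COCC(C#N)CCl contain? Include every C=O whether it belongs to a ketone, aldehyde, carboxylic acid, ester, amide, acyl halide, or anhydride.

CH(COCH3): ketone, 1 C=O (running total 1).
CH(COOCH3): ester, 1 C=O (running total 2).
CO: ketone, 1 C=O (running total 3).
CH2COOCH2: ester, 1 C=O (running total 4).
CH(COOH): carboxylic acid, 1 C=O (running total 5).
CH(NHCOCH3): amide, 1 C=O (running total 6).
CH(CONH2): amide, 1 C=O (running total 7).
CO: ketone, 1 C=O (running total 8).

8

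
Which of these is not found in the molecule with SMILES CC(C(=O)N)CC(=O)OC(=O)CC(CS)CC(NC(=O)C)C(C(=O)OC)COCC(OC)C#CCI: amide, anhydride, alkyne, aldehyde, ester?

aldehyde

anhydride: present (CH2CO-O-COCH2 — two acyl groups sharing one oxygen, –C(=O)–O–C(=O)– → anhydride).
amide: present (CH(CONH2) — pendant –CONH2: carbonyl C bonded to C and N → amide).
ester: present (CH(COOCH3) — pendant –COOCH3: carbonyl C bonded to C and –OCH3 → ester).
alkyne: present (C≡C — C≡C triple bond → alkyne).
aldehyde: no segment matches this pattern.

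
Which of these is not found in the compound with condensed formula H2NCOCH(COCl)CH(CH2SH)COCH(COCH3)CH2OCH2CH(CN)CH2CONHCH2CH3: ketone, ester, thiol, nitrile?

nitrile: present (CH(CN) — pendant –C≡N: nitrile).
ketone: present (CO — –C(=O)– with carbon on both sides → ketone).
thiol: present (CH(CH2SH) — pendant –CH2SH → thiol).
ester: no segment matches this pattern.

ester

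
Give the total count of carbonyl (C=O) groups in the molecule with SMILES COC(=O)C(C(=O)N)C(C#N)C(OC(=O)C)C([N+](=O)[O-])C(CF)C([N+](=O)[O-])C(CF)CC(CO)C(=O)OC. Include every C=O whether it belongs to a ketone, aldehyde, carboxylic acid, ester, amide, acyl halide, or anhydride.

CH3OOC: ester, 1 C=O (running total 1).
CH(CONH2): amide, 1 C=O (running total 2).
CH(OCOCH3): ester, 1 C=O (running total 3).
COOCH3: ester, 1 C=O (running total 4).

4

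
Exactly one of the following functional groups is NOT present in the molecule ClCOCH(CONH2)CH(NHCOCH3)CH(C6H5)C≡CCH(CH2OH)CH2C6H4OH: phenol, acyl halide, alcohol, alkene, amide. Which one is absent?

acyl halide: present (ClCO — –C(=O)Cl: carbonyl C bonded to C and to a halogen → acyl halide (not alkyl halide)).
amide: present (CH(CONH2) — pendant –CONH2: carbonyl C bonded to C and N → amide).
phenol: present (C6H4OH — –OH attached directly to an aromatic ring → phenol (not alcohol); the ring itself is an arene).
alcohol: present (CH(CH2OH) — pendant –CH2OH on an sp³ backbone C → alcohol).
alkene: absent. In each of CH(C6H5) and C6H4OH, the C=C units are part of an aromatic ring, which is an arene, not an isolated alkene.

alkene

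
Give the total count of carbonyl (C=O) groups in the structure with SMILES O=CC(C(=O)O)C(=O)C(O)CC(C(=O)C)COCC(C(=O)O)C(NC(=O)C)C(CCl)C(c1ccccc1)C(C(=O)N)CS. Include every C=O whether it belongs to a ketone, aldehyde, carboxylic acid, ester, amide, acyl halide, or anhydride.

7

OHC: aldehyde, 1 C=O (running total 1).
CH(COOH): carboxylic acid, 1 C=O (running total 2).
CO: ketone, 1 C=O (running total 3).
CH(COCH3): ketone, 1 C=O (running total 4).
CH(COOH): carboxylic acid, 1 C=O (running total 5).
CH(NHCOCH3): amide, 1 C=O (running total 6).
CH(CONH2): amide, 1 C=O (running total 7).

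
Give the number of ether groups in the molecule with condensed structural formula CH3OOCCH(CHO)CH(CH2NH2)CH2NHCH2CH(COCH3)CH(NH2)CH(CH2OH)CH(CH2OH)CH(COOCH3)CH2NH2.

CH3O–C(=O)–: carbonyl C bonded to C and to –OCH3 → ester (not ketone + ether).
pendant –CHO: carbonyl C bonded to C and H → aldehyde.
pendant –CH2NH2: N on sp³ C, no adjacent C=O → amine.
C–N–C with sp³ carbons and no adjacent C=O → amine (secondary).
pendant –COCH3: carbonyl C bonded to two carbons → ketone.
–NH2 on an sp³ carbon with no adjacent C=O → amine.
pendant –CH2OH on an sp³ backbone C → alcohol.
pendant –CH2OH on an sp³ backbone C → alcohol.
pendant –COOCH3: carbonyl C bonded to C and –OCH3 → ester.
–NH2 on an sp³ carbon with no adjacent C=O → amine.
No segment is a ether: CH3OOC is ester, not ether; CH(CH2OH) is alcohol, not ether; CH(CH2OH) is alcohol, not ether. → 0.

0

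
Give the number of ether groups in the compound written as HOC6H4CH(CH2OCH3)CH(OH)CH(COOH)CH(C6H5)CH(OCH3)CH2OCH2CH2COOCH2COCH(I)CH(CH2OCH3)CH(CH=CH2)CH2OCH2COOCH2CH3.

5

Reading the structure from left to right:
  HOC6H4: –OH attached directly to an aromatic ring → phenol (not alcohol); the ring itself is an arene.
  CH(CH2OCH3): pendant –CH2OCH3: C–O–C linkage → ether.
  CH(OH): –OH on an sp³ carbon → alcohol (secondary).
  CH(COOH): pendant –COOH: carbonyl C bonded to C and –OH → carboxylic acid.
  CH(C6H5): pendant –C6H5: benzene ring → arene.
  CH(OCH3): pendant –OCH3: C–O–C with sp³ C, no adjacent C=O → ether.
  CH2OCH2: C–O–C with sp³ carbons on both sides and no adjacent C=O → ether.
  CH2COOCH2: –C(=O)–O–C with C on the carbonyl side → ester.
  CO: –C(=O)– with carbon on both sides → ketone.
  CH(I): halogen on an sp³ carbon → alkyl halide.
  CH(CH2OCH3): pendant –CH2OCH3: C–O–C linkage → ether.
  CH(CH=CH2): pendant –CH=CH2: C=C double bond → alkene.
  CH2OCH2: C–O–C with sp³ carbons on both sides and no adjacent C=O → ether.
  COOCH2CH3: –C(=O)OCH2CH3: carbonyl C bonded to C and to –OEt → ester.
Ether appears at: CH(CH2OCH3), CH(OCH3), CH2OCH2, CH(CH2OCH3), CH2OCH2 → 5.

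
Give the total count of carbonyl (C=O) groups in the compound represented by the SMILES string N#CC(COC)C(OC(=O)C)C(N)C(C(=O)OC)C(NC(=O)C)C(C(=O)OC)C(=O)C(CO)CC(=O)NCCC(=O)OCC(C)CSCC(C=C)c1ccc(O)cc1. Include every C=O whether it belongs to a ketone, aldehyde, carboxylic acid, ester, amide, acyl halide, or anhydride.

CH(OCOCH3): ester, 1 C=O (running total 1).
CH(COOCH3): ester, 1 C=O (running total 2).
CH(NHCOCH3): amide, 1 C=O (running total 3).
CH(COOCH3): ester, 1 C=O (running total 4).
CO: ketone, 1 C=O (running total 5).
CH2CONHCH2: amide, 1 C=O (running total 6).
CH2COOCH2: ester, 1 C=O (running total 7).

7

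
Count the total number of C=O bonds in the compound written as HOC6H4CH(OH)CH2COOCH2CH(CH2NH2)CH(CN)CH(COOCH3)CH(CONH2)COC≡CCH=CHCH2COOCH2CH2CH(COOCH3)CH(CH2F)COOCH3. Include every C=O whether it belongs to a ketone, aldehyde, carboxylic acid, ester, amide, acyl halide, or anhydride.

CH2COOCH2: ester, 1 C=O (running total 1).
CH(COOCH3): ester, 1 C=O (running total 2).
CH(CONH2): amide, 1 C=O (running total 3).
CO: ketone, 1 C=O (running total 4).
CH2COOCH2: ester, 1 C=O (running total 5).
CH(COOCH3): ester, 1 C=O (running total 6).
COOCH3: ester, 1 C=O (running total 7).

7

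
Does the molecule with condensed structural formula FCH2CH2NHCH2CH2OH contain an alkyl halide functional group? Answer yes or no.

yes

halogen on an sp³ carbon → alkyl halide.
C–N–C with sp³ carbons and no adjacent C=O → amine (secondary).
–OH on an sp³ carbon → alcohol.
The FCH2 segment supplies the alkyl halide: halogen on an sp³ carbon → alkyl halide.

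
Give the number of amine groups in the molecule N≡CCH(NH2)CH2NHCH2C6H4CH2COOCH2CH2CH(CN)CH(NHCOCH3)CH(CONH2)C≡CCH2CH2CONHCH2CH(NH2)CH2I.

3

N≡C–: carbon triple-bonded to nitrogen → nitrile.
–NH2 on an sp³ carbon with no adjacent C=O → amine.
C–N–C with sp³ carbons and no adjacent C=O → amine (secondary).
para-disubstituted benzene ring → arene.
–C(=O)–O–C with C on the carbonyl side → ester.
pendant –C≡N: nitrile.
pendant –NHC(=O)CH3: N bonded to a carbonyl → amide (not amine).
pendant –CONH2: carbonyl C bonded to C and N → amide.
C≡C triple bond → alkyne.
–C(=O)–N– linkage → amide (the N is not an amine).
–NH2 on an sp³ carbon with no adjacent C=O → amine.
halogen on an sp³ carbon → alkyl halide.
Amine appears at: CH(NH2), CH2NHCH2, CH(NH2) → 3.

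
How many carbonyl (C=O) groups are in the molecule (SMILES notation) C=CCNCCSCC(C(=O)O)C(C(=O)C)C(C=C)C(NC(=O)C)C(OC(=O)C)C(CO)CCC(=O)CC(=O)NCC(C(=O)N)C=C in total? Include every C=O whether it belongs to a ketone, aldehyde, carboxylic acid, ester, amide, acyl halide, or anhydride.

7

CH(COOH): carboxylic acid, 1 C=O (running total 1).
CH(COCH3): ketone, 1 C=O (running total 2).
CH(NHCOCH3): amide, 1 C=O (running total 3).
CH(OCOCH3): ester, 1 C=O (running total 4).
CO: ketone, 1 C=O (running total 5).
CH2CONHCH2: amide, 1 C=O (running total 6).
CH(CONH2): amide, 1 C=O (running total 7).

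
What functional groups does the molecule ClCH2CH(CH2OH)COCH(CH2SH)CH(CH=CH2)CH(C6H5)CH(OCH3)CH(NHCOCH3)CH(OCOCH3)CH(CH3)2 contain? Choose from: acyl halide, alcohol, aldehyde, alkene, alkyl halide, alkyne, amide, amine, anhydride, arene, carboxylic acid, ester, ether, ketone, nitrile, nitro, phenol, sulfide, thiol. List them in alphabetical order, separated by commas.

alcohol, alkene, alkyl halide, amide, arene, ester, ether, ketone, thiol

halogen on an sp³ carbon → alkyl halide.
pendant –CH2OH on an sp³ backbone C → alcohol.
–C(=O)– with carbon on both sides → ketone.
pendant –CH2SH → thiol.
pendant –CH=CH2: C=C double bond → alkene.
pendant –C6H5: benzene ring → arene.
pendant –OCH3: C–O–C with sp³ C, no adjacent C=O → ether.
pendant –NHC(=O)CH3: N bonded to a carbonyl → amide (not amine).
pendant –OC(=O)CH3: an acyloxy group → ester.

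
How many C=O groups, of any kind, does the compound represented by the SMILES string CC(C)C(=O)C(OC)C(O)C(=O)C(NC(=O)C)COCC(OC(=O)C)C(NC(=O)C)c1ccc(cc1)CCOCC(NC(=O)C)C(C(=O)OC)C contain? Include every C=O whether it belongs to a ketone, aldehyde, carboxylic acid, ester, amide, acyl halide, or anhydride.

7

CO: ketone, 1 C=O (running total 1).
CO: ketone, 1 C=O (running total 2).
CH(NHCOCH3): amide, 1 C=O (running total 3).
CH(OCOCH3): ester, 1 C=O (running total 4).
CH(NHCOCH3): amide, 1 C=O (running total 5).
CH(NHCOCH3): amide, 1 C=O (running total 6).
CH(COOCH3): ester, 1 C=O (running total 7).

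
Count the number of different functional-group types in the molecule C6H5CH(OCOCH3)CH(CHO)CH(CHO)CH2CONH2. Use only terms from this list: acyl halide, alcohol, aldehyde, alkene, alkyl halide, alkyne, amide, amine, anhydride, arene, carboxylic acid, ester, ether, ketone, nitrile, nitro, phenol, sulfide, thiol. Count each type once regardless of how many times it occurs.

4

C6H5– phenyl ring → arene.
pendant –OC(=O)CH3: an acyloxy group → ester.
pendant –CHO: carbonyl C bonded to C and H → aldehyde.
pendant –CHO: carbonyl C bonded to C and H → aldehyde.
–C(=O)NH2: carbonyl C bonded to C and to N → amide (the N is not a separate amine).
Distinct types present: aldehyde, amide, arene, ester.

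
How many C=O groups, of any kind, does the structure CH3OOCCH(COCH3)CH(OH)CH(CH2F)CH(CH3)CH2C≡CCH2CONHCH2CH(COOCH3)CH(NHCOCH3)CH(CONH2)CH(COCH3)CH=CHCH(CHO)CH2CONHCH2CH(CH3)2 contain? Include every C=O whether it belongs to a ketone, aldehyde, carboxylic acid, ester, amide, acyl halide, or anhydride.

CH3OOC: ester, 1 C=O (running total 1).
CH(COCH3): ketone, 1 C=O (running total 2).
CH2CONHCH2: amide, 1 C=O (running total 3).
CH(COOCH3): ester, 1 C=O (running total 4).
CH(NHCOCH3): amide, 1 C=O (running total 5).
CH(CONH2): amide, 1 C=O (running total 6).
CH(COCH3): ketone, 1 C=O (running total 7).
CH(CHO): aldehyde, 1 C=O (running total 8).
CH2CONHCH2: amide, 1 C=O (running total 9).

9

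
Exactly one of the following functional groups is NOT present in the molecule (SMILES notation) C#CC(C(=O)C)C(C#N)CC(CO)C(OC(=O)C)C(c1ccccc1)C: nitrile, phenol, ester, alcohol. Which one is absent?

ester: present (CH(OCOCH3) — pendant –OC(=O)CH3: an acyloxy group → ester).
alcohol: present (CH(CH2OH) — pendant –CH2OH on an sp³ backbone C → alcohol).
nitrile: present (CH(CN) — pendant –C≡N: nitrile).
phenol: absent. In CH(CH2OH), the –OH is on an sp³ carbon, not on an aromatic ring, so it is an alcohol.

phenol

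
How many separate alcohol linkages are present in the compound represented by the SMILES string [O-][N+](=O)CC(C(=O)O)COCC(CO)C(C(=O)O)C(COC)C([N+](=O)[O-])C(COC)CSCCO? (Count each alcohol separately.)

2

Working along the chain:
  O2NCH2: –NO2 on carbon → nitro group.
  CH(COOH): pendant –COOH: carbonyl C bonded to C and –OH → carboxylic acid.
  CH2OCH2: C–O–C with sp³ carbons on both sides and no adjacent C=O → ether.
  CH(CH2OH): pendant –CH2OH on an sp³ backbone C → alcohol.
  CH(COOH): pendant –COOH: carbonyl C bonded to C and –OH → carboxylic acid.
  CH(CH2OCH3): pendant –CH2OCH3: C–O–C linkage → ether.
  CH(NO2): –NO2 on an sp³ carbon → nitro (the N=O is not a carbonyl).
  CH(CH2OCH3): pendant –CH2OCH3: C–O–C linkage → ether.
  CH2SCH2: C–S–C linkage → sulfide (thioether).
  CH2OH: –OH on an sp³ carbon → alcohol.
Alcohol appears at: CH(CH2OH), CH2OH → 2.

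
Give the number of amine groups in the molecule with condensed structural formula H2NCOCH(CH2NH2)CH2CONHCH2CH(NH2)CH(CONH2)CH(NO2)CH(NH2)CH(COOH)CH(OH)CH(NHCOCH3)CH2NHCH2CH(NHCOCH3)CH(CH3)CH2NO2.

Reading the structure from left to right:
  H2NCO: –C(=O)NH2: carbonyl C bonded to C and to N → amide (the N is not a separate amine).
  CH(CH2NH2): pendant –CH2NH2: N on sp³ C, no adjacent C=O → amine.
  CH2CONHCH2: –C(=O)–N– linkage → amide (the N is not an amine).
  CH(NH2): –NH2 on an sp³ carbon with no adjacent C=O → amine.
  CH(CONH2): pendant –CONH2: carbonyl C bonded to C and N → amide.
  CH(NO2): –NO2 on an sp³ carbon → nitro (the N=O is not a carbonyl).
  CH(NH2): –NH2 on an sp³ carbon with no adjacent C=O → amine.
  CH(COOH): pendant –COOH: carbonyl C bonded to C and –OH → carboxylic acid.
  CH(OH): –OH on an sp³ carbon → alcohol (secondary).
  CH(NHCOCH3): pendant –NHC(=O)CH3: N bonded to a carbonyl → amide (not amine).
  CH2NHCH2: C–N–C with sp³ carbons and no adjacent C=O → amine (secondary).
  CH(NHCOCH3): pendant –NHC(=O)CH3: N bonded to a carbonyl → amide (not amine).
  CH2NO2: –NO2 on carbon → nitro group.
Amine appears at: CH(CH2NH2), CH(NH2), CH(NH2), CH2NHCH2 → 4.

4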